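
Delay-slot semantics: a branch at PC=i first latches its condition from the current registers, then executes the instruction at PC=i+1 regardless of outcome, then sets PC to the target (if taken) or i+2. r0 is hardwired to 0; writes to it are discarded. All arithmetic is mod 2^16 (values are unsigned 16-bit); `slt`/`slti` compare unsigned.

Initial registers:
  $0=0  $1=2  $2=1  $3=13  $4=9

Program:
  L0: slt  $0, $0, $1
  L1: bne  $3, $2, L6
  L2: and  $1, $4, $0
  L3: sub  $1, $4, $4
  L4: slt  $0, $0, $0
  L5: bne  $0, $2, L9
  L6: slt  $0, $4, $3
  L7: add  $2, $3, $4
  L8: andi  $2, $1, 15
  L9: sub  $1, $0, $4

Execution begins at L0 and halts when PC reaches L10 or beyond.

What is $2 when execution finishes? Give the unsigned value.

0

#0 slt  $0, $0, $1 ; 0/2/1/13/9
#1 bne  $3, $2, L6 ; 0/2/1/13/9 ; →target
#2 and  $1, $4, $0 ; 0/0/1/13/9
#6 slt  $0, $4, $3 ; 0/0/1/13/9
#7 add  $2, $3, $4 ; 0/0/22/13/9
#8 andi  $2, $1, 15 ; 0/0/0/13/9
#9 sub  $1, $0, $4 ; 0/65527/0/13/9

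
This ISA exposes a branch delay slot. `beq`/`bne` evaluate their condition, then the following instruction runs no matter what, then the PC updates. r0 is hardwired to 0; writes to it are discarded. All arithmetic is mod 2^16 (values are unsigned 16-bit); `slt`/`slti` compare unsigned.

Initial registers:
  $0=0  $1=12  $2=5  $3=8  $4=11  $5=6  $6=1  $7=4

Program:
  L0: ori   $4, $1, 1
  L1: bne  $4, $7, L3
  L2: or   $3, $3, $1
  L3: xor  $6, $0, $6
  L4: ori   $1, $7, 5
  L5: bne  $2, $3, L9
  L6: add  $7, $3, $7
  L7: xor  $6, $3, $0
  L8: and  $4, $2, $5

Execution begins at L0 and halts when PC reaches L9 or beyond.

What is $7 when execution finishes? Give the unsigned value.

#0 ori   $4, $1, 1 ; 0/12/5/8/13/6/1/4
#1 bne  $4, $7, L3 ; 0/12/5/8/13/6/1/4 ; →target
#2 or   $3, $3, $1 ; 0/12/5/12/13/6/1/4
#3 xor  $6, $0, $6 ; 0/12/5/12/13/6/1/4
#4 ori   $1, $7, 5 ; 0/5/5/12/13/6/1/4
#5 bne  $2, $3, L9 ; 0/5/5/12/13/6/1/4 ; →target
#6 add  $7, $3, $7 ; 0/5/5/12/13/6/1/16

16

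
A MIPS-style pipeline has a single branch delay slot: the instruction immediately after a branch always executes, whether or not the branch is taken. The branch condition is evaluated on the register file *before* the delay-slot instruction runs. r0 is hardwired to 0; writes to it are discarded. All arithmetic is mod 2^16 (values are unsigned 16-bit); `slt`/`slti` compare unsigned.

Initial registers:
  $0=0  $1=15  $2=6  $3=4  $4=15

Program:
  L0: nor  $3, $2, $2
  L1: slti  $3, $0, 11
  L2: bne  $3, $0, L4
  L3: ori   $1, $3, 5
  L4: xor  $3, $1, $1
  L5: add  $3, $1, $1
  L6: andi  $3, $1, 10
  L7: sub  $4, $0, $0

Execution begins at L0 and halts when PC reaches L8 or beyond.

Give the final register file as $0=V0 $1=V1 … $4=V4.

PC=0  nor  $3, $2, $2        | $0=0 $1=15 $2=6 $3=65529 $4=15
PC=1  slti  $3, $0, 11       | $0=0 $1=15 $2=6 $3=1 $4=15
PC=2  bne  $3, $0, L4        | $0=0 $1=15 $2=6 $3=1 $4=15  [TAKEN]
PC=3  ori   $1, $3, 5        | $0=0 $1=5 $2=6 $3=1 $4=15
PC=4  xor  $3, $1, $1        | $0=0 $1=5 $2=6 $3=0 $4=15
PC=5  add  $3, $1, $1        | $0=0 $1=5 $2=6 $3=10 $4=15
PC=6  andi  $3, $1, 10       | $0=0 $1=5 $2=6 $3=0 $4=15
PC=7  sub  $4, $0, $0        | $0=0 $1=5 $2=6 $3=0 $4=0

$0=0 $1=5 $2=6 $3=0 $4=0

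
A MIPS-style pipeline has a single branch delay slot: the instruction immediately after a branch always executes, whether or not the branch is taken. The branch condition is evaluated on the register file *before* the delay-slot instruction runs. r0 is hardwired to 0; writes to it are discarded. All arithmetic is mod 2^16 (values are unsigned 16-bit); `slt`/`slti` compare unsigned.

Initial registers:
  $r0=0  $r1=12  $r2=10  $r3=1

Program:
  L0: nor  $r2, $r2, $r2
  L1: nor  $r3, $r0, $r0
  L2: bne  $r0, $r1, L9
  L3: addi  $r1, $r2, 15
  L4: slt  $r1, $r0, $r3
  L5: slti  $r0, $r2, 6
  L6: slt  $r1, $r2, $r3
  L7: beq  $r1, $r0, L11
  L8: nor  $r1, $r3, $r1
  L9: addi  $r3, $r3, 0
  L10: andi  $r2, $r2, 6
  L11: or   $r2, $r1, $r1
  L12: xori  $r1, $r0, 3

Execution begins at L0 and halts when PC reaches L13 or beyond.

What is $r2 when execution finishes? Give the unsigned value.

#0 nor  $r2, $r2, $r2 ; 0/12/65525/1
#1 nor  $r3, $r0, $r0 ; 0/12/65525/65535
#2 bne  $r0, $r1, L9 ; 0/12/65525/65535 ; →target
#3 addi  $r1, $r2, 15 ; 0/4/65525/65535
#9 addi  $r3, $r3, 0 ; 0/4/65525/65535
#10 andi  $r2, $r2, 6 ; 0/4/4/65535
#11 or   $r2, $r1, $r1 ; 0/4/4/65535
#12 xori  $r1, $r0, 3 ; 0/3/4/65535

4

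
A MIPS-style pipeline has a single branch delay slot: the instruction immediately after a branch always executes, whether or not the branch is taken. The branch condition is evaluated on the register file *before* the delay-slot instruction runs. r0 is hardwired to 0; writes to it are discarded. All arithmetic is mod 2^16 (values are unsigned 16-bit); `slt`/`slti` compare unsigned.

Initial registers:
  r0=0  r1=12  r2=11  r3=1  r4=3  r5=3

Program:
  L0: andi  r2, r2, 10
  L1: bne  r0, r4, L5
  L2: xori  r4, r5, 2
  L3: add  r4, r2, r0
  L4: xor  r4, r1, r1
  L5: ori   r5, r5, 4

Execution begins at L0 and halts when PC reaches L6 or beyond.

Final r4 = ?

1

  step pc=0: andi  r2, r2, 10  regs=(0,12,10,1,3,3)
  step pc=1: bne  r0, r4, L5  cond=T  regs=(0,12,10,1,3,3)
  step pc=2: xori  r4, r5, 2  regs=(0,12,10,1,1,3)
  step pc=5: ori   r5, r5, 4  regs=(0,12,10,1,1,7)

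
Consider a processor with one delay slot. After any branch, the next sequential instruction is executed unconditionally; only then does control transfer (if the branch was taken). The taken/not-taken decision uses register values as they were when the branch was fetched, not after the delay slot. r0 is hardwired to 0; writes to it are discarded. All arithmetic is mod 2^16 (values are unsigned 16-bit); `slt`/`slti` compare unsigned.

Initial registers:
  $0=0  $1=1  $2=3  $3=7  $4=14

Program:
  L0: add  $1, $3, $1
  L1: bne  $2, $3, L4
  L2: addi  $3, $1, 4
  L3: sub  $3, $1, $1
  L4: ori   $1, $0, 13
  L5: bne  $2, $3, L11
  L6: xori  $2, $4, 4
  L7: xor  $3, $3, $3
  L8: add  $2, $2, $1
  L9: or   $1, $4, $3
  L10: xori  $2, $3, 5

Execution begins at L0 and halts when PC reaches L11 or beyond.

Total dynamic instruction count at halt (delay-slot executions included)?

  step pc=0: add  $1, $3, $1  regs=(0,8,3,7,14)
  step pc=1: bne  $2, $3, L4  cond=T  regs=(0,8,3,7,14)
  step pc=2: addi  $3, $1, 4  regs=(0,8,3,12,14)
  step pc=4: ori   $1, $0, 13  regs=(0,13,3,12,14)
  step pc=5: bne  $2, $3, L11  cond=T  regs=(0,13,3,12,14)
  step pc=6: xori  $2, $4, 4  regs=(0,13,10,12,14)

6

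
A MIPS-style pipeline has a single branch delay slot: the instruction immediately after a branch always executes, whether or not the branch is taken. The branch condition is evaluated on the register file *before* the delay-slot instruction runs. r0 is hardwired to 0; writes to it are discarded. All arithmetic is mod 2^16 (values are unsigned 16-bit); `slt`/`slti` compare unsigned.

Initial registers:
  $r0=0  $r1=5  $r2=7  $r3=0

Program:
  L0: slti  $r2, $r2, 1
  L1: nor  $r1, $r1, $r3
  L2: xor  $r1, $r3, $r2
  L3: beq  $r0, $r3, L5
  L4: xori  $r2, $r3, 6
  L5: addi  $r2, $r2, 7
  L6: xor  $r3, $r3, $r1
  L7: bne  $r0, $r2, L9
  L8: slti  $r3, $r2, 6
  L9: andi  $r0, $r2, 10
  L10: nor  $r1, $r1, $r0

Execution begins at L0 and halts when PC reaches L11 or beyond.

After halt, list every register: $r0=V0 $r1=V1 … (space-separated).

$r0=0 $r1=65535 $r2=13 $r3=0

  step pc=0: slti  $r2, $r2, 1  regs=(0,5,0,0)
  step pc=1: nor  $r1, $r1, $r3  regs=(0,65530,0,0)
  step pc=2: xor  $r1, $r3, $r2  regs=(0,0,0,0)
  step pc=3: beq  $r0, $r3, L5  cond=T  regs=(0,0,0,0)
  step pc=4: xori  $r2, $r3, 6  regs=(0,0,6,0)
  step pc=5: addi  $r2, $r2, 7  regs=(0,0,13,0)
  step pc=6: xor  $r3, $r3, $r1  regs=(0,0,13,0)
  step pc=7: bne  $r0, $r2, L9  cond=T  regs=(0,0,13,0)
  step pc=8: slti  $r3, $r2, 6  regs=(0,0,13,0)
  step pc=9: andi  $r0, $r2, 10  regs=(0,0,13,0)
  step pc=10: nor  $r1, $r1, $r0  regs=(0,65535,13,0)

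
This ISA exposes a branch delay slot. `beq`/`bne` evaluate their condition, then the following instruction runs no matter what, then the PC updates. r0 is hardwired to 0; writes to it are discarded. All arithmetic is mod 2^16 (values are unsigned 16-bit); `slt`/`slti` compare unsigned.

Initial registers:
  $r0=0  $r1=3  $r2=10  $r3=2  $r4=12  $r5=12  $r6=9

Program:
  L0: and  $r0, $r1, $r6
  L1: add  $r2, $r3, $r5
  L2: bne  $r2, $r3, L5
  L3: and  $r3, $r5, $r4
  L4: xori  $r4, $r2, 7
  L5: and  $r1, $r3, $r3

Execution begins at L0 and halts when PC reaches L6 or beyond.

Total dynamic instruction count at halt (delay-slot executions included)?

PC=0  and  $r0, $r1, $r6     | $r0=0 $r1=3 $r2=10 $r3=2 $r4=12 $r5=12 $r6=9
PC=1  add  $r2, $r3, $r5     | $r0=0 $r1=3 $r2=14 $r3=2 $r4=12 $r5=12 $r6=9
PC=2  bne  $r2, $r3, L5      | $r0=0 $r1=3 $r2=14 $r3=2 $r4=12 $r5=12 $r6=9  [TAKEN]
PC=3  and  $r3, $r5, $r4     | $r0=0 $r1=3 $r2=14 $r3=12 $r4=12 $r5=12 $r6=9
PC=5  and  $r1, $r3, $r3     | $r0=0 $r1=12 $r2=14 $r3=12 $r4=12 $r5=12 $r6=9

5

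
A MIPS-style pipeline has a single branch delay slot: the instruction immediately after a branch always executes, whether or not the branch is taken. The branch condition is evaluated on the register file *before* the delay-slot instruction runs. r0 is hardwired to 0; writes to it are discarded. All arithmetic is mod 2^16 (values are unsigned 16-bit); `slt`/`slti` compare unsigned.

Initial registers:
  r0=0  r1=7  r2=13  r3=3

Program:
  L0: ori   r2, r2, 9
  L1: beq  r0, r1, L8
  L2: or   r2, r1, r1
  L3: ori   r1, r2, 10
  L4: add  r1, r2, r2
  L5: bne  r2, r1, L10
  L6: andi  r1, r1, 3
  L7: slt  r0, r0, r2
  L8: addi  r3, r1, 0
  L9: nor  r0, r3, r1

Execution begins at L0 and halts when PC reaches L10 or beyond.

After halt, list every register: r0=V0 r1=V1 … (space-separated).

r0=0 r1=2 r2=7 r3=3

PC=0  ori   r2, r2, 9        | r0=0 r1=7 r2=13 r3=3
PC=1  beq  r0, r1, L8        | r0=0 r1=7 r2=13 r3=3  [not taken]
PC=2  or   r2, r1, r1        | r0=0 r1=7 r2=7 r3=3
PC=3  ori   r1, r2, 10       | r0=0 r1=15 r2=7 r3=3
PC=4  add  r1, r2, r2        | r0=0 r1=14 r2=7 r3=3
PC=5  bne  r2, r1, L10       | r0=0 r1=14 r2=7 r3=3  [TAKEN]
PC=6  andi  r1, r1, 3        | r0=0 r1=2 r2=7 r3=3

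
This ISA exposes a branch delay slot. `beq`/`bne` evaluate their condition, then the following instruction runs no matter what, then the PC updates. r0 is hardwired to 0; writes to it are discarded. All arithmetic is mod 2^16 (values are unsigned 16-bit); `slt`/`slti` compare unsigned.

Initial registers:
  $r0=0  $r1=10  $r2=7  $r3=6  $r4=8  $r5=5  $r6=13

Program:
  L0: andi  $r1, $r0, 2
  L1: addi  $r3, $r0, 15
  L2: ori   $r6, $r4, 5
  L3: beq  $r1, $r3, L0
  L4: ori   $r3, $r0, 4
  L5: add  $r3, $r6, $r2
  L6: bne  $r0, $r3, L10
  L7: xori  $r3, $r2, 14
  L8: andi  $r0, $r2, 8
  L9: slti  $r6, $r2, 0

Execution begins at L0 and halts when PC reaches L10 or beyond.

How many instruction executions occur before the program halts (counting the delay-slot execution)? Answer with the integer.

8

PC=0  andi  $r1, $r0, 2      | $r0=0 $r1=0 $r2=7 $r3=6 $r4=8 $r5=5 $r6=13
PC=1  addi  $r3, $r0, 15     | $r0=0 $r1=0 $r2=7 $r3=15 $r4=8 $r5=5 $r6=13
PC=2  ori   $r6, $r4, 5      | $r0=0 $r1=0 $r2=7 $r3=15 $r4=8 $r5=5 $r6=13
PC=3  beq  $r1, $r3, L0      | $r0=0 $r1=0 $r2=7 $r3=15 $r4=8 $r5=5 $r6=13  [not taken]
PC=4  ori   $r3, $r0, 4      | $r0=0 $r1=0 $r2=7 $r3=4 $r4=8 $r5=5 $r6=13
PC=5  add  $r3, $r6, $r2     | $r0=0 $r1=0 $r2=7 $r3=20 $r4=8 $r5=5 $r6=13
PC=6  bne  $r0, $r3, L10     | $r0=0 $r1=0 $r2=7 $r3=20 $r4=8 $r5=5 $r6=13  [TAKEN]
PC=7  xori  $r3, $r2, 14     | $r0=0 $r1=0 $r2=7 $r3=9 $r4=8 $r5=5 $r6=13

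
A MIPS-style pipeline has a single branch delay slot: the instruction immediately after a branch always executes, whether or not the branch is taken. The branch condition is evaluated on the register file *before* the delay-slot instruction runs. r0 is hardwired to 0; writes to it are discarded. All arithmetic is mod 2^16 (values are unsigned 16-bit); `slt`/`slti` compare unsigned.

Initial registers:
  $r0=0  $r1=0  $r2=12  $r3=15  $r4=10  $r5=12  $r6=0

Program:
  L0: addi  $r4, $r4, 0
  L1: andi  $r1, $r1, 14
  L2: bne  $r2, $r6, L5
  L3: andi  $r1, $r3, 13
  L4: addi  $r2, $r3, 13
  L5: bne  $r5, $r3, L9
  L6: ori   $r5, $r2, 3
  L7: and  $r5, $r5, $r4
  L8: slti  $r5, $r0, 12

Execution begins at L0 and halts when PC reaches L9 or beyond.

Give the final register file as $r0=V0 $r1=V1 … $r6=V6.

#0 addi  $r4, $r4, 0 ; 0/0/12/15/10/12/0
#1 andi  $r1, $r1, 14 ; 0/0/12/15/10/12/0
#2 bne  $r2, $r6, L5 ; 0/0/12/15/10/12/0 ; →target
#3 andi  $r1, $r3, 13 ; 0/13/12/15/10/12/0
#5 bne  $r5, $r3, L9 ; 0/13/12/15/10/12/0 ; →target
#6 ori   $r5, $r2, 3 ; 0/13/12/15/10/15/0

$r0=0 $r1=13 $r2=12 $r3=15 $r4=10 $r5=15 $r6=0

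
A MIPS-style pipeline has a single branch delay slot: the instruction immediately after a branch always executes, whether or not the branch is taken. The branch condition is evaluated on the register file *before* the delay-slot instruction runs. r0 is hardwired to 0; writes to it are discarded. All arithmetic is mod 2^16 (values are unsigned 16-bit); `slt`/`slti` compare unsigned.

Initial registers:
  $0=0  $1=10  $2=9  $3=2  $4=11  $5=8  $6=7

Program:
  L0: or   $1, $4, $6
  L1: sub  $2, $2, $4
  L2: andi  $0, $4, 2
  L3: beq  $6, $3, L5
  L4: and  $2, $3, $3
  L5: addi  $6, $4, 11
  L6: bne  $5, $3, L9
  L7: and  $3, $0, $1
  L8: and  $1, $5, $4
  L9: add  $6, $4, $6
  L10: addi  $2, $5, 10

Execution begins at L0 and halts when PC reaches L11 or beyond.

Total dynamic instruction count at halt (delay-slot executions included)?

10

[0] or   $1, $4, $6  →  {$0:0, $1:15, $2:9, $3:2, $4:11, $5:8, $6:7}
[1] sub  $2, $2, $4  →  {$0:0, $1:15, $2:65534, $3:2, $4:11, $5:8, $6:7}
[2] andi  $0, $4, 2  →  {$0:0, $1:15, $2:65534, $3:2, $4:11, $5:8, $6:7}
[3] beq  $6, $3, L5  →  {$0:0, $1:15, $2:65534, $3:2, $4:11, $5:8, $6:7}  ⟨branch fallthrough⟩
[4] and  $2, $3, $3  →  {$0:0, $1:15, $2:2, $3:2, $4:11, $5:8, $6:7}
[5] addi  $6, $4, 11  →  {$0:0, $1:15, $2:2, $3:2, $4:11, $5:8, $6:22}
[6] bne  $5, $3, L9  →  {$0:0, $1:15, $2:2, $3:2, $4:11, $5:8, $6:22}  ⟨branch taken⟩
[7] and  $3, $0, $1  →  {$0:0, $1:15, $2:2, $3:0, $4:11, $5:8, $6:22}
[9] add  $6, $4, $6  →  {$0:0, $1:15, $2:2, $3:0, $4:11, $5:8, $6:33}
[10] addi  $2, $5, 10  →  {$0:0, $1:15, $2:18, $3:0, $4:11, $5:8, $6:33}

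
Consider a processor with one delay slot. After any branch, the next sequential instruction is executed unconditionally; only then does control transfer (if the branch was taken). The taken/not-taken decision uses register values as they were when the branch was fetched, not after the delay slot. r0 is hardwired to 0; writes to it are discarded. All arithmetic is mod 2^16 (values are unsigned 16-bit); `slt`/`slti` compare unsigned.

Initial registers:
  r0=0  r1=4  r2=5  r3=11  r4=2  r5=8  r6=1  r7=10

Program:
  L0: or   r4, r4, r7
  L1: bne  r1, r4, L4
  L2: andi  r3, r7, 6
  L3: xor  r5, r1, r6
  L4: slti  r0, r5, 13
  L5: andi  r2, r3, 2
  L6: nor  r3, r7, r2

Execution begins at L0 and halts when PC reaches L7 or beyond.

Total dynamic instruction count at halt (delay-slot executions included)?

[0] or   r4, r4, r7  →  {r0:0, r1:4, r2:5, r3:11, r4:10, r5:8, r6:1, r7:10}
[1] bne  r1, r4, L4  →  {r0:0, r1:4, r2:5, r3:11, r4:10, r5:8, r6:1, r7:10}  ⟨branch taken⟩
[2] andi  r3, r7, 6  →  {r0:0, r1:4, r2:5, r3:2, r4:10, r5:8, r6:1, r7:10}
[4] slti  r0, r5, 13  →  {r0:0, r1:4, r2:5, r3:2, r4:10, r5:8, r6:1, r7:10}
[5] andi  r2, r3, 2  →  {r0:0, r1:4, r2:2, r3:2, r4:10, r5:8, r6:1, r7:10}
[6] nor  r3, r7, r2  →  {r0:0, r1:4, r2:2, r3:65525, r4:10, r5:8, r6:1, r7:10}

6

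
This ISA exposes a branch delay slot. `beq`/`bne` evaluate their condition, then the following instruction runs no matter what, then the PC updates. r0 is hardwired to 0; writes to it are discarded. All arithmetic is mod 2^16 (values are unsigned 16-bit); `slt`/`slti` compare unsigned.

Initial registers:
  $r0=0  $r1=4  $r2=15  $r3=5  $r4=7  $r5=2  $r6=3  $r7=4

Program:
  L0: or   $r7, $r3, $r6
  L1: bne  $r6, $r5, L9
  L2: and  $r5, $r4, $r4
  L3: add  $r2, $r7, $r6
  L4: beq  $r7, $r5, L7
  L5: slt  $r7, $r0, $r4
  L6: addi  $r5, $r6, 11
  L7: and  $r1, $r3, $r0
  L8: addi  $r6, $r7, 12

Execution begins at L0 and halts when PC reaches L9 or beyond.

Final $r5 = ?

PC=0  or   $r7, $r3, $r6     | $r0=0 $r1=4 $r2=15 $r3=5 $r4=7 $r5=2 $r6=3 $r7=7
PC=1  bne  $r6, $r5, L9      | $r0=0 $r1=4 $r2=15 $r3=5 $r4=7 $r5=2 $r6=3 $r7=7  [TAKEN]
PC=2  and  $r5, $r4, $r4     | $r0=0 $r1=4 $r2=15 $r3=5 $r4=7 $r5=7 $r6=3 $r7=7

7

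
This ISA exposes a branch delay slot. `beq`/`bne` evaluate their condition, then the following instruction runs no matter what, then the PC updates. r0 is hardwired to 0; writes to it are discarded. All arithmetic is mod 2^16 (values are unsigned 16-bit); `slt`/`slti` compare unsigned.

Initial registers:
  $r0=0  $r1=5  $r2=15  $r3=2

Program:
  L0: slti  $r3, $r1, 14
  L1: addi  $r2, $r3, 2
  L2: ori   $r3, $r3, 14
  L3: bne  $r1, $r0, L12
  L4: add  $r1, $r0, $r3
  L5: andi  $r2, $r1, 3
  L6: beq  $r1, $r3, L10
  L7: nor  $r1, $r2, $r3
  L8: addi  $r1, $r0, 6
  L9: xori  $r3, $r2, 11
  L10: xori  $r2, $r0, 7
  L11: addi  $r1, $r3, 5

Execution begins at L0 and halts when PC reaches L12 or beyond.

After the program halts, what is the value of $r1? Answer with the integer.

15

[0] slti  $r3, $r1, 14  →  {$r0:0, $r1:5, $r2:15, $r3:1}
[1] addi  $r2, $r3, 2  →  {$r0:0, $r1:5, $r2:3, $r3:1}
[2] ori   $r3, $r3, 14  →  {$r0:0, $r1:5, $r2:3, $r3:15}
[3] bne  $r1, $r0, L12  →  {$r0:0, $r1:5, $r2:3, $r3:15}  ⟨branch taken⟩
[4] add  $r1, $r0, $r3  →  {$r0:0, $r1:15, $r2:3, $r3:15}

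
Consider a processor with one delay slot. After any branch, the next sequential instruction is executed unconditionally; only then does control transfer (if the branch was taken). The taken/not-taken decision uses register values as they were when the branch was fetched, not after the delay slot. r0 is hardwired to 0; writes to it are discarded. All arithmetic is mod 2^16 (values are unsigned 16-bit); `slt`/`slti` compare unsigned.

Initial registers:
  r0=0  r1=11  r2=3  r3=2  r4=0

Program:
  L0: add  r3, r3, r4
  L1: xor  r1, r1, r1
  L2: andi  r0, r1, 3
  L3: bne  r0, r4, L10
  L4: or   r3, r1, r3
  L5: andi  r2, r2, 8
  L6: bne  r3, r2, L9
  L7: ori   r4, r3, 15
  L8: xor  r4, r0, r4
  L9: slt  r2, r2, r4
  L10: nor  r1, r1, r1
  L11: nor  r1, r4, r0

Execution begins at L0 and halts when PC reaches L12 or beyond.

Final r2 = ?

1

PC=0  add  r3, r3, r4        | r0=0 r1=11 r2=3 r3=2 r4=0
PC=1  xor  r1, r1, r1        | r0=0 r1=0 r2=3 r3=2 r4=0
PC=2  andi  r0, r1, 3        | r0=0 r1=0 r2=3 r3=2 r4=0
PC=3  bne  r0, r4, L10       | r0=0 r1=0 r2=3 r3=2 r4=0  [not taken]
PC=4  or   r3, r1, r3        | r0=0 r1=0 r2=3 r3=2 r4=0
PC=5  andi  r2, r2, 8        | r0=0 r1=0 r2=0 r3=2 r4=0
PC=6  bne  r3, r2, L9        | r0=0 r1=0 r2=0 r3=2 r4=0  [TAKEN]
PC=7  ori   r4, r3, 15       | r0=0 r1=0 r2=0 r3=2 r4=15
PC=9  slt  r2, r2, r4        | r0=0 r1=0 r2=1 r3=2 r4=15
PC=10 nor  r1, r1, r1        | r0=0 r1=65535 r2=1 r3=2 r4=15
PC=11 nor  r1, r4, r0        | r0=0 r1=65520 r2=1 r3=2 r4=15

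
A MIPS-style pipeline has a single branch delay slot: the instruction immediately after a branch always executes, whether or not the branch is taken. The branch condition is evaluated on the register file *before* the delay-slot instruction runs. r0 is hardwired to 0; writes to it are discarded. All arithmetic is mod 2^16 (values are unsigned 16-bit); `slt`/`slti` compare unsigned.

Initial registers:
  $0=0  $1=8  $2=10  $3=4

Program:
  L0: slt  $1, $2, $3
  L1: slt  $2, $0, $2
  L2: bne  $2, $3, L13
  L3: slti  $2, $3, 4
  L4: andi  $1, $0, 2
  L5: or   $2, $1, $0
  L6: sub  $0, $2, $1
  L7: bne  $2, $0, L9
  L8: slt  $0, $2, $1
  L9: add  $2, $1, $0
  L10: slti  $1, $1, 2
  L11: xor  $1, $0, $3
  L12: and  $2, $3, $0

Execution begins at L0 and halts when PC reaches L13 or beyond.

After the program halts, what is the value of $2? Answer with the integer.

[0] slt  $1, $2, $3  →  {$0:0, $1:0, $2:10, $3:4}
[1] slt  $2, $0, $2  →  {$0:0, $1:0, $2:1, $3:4}
[2] bne  $2, $3, L13  →  {$0:0, $1:0, $2:1, $3:4}  ⟨branch taken⟩
[3] slti  $2, $3, 4  →  {$0:0, $1:0, $2:0, $3:4}

0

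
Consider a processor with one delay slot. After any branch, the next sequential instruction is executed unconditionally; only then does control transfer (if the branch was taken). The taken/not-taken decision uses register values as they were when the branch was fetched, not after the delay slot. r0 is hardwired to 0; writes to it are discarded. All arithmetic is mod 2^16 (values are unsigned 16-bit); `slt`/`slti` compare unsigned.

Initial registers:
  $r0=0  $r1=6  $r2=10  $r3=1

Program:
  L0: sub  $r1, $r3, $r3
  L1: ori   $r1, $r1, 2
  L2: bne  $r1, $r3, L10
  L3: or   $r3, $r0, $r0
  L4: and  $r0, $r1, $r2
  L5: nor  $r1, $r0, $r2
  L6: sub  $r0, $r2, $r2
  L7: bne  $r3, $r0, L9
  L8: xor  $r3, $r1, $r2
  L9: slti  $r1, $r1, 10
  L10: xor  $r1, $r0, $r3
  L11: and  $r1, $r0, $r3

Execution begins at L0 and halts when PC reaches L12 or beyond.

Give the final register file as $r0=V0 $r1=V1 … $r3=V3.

#0 sub  $r1, $r3, $r3 ; 0/0/10/1
#1 ori   $r1, $r1, 2 ; 0/2/10/1
#2 bne  $r1, $r3, L10 ; 0/2/10/1 ; →target
#3 or   $r3, $r0, $r0 ; 0/2/10/0
#10 xor  $r1, $r0, $r3 ; 0/0/10/0
#11 and  $r1, $r0, $r3 ; 0/0/10/0

$r0=0 $r1=0 $r2=10 $r3=0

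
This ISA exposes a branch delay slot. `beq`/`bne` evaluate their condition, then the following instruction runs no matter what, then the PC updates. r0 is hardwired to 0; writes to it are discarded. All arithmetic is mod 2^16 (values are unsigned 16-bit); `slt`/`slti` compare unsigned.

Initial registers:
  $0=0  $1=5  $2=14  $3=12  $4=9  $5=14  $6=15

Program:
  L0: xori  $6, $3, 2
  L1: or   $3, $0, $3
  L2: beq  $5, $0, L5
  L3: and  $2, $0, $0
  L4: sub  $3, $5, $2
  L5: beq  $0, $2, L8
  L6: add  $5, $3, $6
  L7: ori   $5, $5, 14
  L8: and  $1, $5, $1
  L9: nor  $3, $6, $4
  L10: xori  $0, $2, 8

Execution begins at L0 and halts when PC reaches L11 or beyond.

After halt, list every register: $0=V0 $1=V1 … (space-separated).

$0=0 $1=4 $2=0 $3=65520 $4=9 $5=28 $6=14

#0 xori  $6, $3, 2 ; 0/5/14/12/9/14/14
#1 or   $3, $0, $3 ; 0/5/14/12/9/14/14
#2 beq  $5, $0, L5 ; 0/5/14/12/9/14/14 ; →fallthru
#3 and  $2, $0, $0 ; 0/5/0/12/9/14/14
#4 sub  $3, $5, $2 ; 0/5/0/14/9/14/14
#5 beq  $0, $2, L8 ; 0/5/0/14/9/14/14 ; →target
#6 add  $5, $3, $6 ; 0/5/0/14/9/28/14
#8 and  $1, $5, $1 ; 0/4/0/14/9/28/14
#9 nor  $3, $6, $4 ; 0/4/0/65520/9/28/14
#10 xori  $0, $2, 8 ; 0/4/0/65520/9/28/14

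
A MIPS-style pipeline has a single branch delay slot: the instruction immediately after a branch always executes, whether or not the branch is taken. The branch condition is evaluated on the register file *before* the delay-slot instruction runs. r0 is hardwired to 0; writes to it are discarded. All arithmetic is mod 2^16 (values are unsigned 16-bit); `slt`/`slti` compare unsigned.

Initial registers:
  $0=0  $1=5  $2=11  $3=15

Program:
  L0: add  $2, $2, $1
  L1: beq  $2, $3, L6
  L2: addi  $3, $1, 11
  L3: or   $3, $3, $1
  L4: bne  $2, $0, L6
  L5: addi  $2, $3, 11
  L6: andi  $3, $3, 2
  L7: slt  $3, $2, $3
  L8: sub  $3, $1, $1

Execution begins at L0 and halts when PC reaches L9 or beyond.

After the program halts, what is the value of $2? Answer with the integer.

#0 add  $2, $2, $1 ; 0/5/16/15
#1 beq  $2, $3, L6 ; 0/5/16/15 ; →fallthru
#2 addi  $3, $1, 11 ; 0/5/16/16
#3 or   $3, $3, $1 ; 0/5/16/21
#4 bne  $2, $0, L6 ; 0/5/16/21 ; →target
#5 addi  $2, $3, 11 ; 0/5/32/21
#6 andi  $3, $3, 2 ; 0/5/32/0
#7 slt  $3, $2, $3 ; 0/5/32/0
#8 sub  $3, $1, $1 ; 0/5/32/0

32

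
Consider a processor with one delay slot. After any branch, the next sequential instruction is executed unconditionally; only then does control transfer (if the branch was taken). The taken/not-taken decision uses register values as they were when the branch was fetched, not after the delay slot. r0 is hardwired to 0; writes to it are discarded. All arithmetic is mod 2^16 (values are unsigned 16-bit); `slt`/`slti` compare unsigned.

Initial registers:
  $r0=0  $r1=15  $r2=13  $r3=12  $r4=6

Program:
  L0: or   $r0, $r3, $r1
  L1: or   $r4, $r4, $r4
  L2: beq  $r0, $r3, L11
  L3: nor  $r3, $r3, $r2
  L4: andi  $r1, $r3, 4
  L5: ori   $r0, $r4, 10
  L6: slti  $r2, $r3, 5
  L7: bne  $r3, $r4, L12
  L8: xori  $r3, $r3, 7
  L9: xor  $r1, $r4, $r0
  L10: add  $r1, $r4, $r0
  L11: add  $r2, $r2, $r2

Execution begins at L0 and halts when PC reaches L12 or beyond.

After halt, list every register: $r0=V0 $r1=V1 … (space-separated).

$r0=0 $r1=0 $r2=0 $r3=65525 $r4=6

#0 or   $r0, $r3, $r1 ; 0/15/13/12/6
#1 or   $r4, $r4, $r4 ; 0/15/13/12/6
#2 beq  $r0, $r3, L11 ; 0/15/13/12/6 ; →fallthru
#3 nor  $r3, $r3, $r2 ; 0/15/13/65522/6
#4 andi  $r1, $r3, 4 ; 0/0/13/65522/6
#5 ori   $r0, $r4, 10 ; 0/0/13/65522/6
#6 slti  $r2, $r3, 5 ; 0/0/0/65522/6
#7 bne  $r3, $r4, L12 ; 0/0/0/65522/6 ; →target
#8 xori  $r3, $r3, 7 ; 0/0/0/65525/6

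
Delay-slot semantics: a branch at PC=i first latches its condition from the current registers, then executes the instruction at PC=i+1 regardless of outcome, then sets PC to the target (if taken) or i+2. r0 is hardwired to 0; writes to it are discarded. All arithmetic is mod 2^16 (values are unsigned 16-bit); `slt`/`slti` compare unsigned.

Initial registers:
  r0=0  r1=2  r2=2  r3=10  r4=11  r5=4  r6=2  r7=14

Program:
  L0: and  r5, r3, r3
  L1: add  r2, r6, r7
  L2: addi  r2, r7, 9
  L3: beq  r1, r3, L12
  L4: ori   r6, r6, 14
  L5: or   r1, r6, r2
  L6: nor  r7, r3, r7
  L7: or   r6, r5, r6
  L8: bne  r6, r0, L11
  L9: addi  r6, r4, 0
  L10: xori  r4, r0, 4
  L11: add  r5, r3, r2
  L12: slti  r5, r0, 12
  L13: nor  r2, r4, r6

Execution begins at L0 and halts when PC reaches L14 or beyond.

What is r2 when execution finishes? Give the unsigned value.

  step pc=0: and  r5, r3, r3  regs=(0,2,2,10,11,10,2,14)
  step pc=1: add  r2, r6, r7  regs=(0,2,16,10,11,10,2,14)
  step pc=2: addi  r2, r7, 9  regs=(0,2,23,10,11,10,2,14)
  step pc=3: beq  r1, r3, L12  cond=F  regs=(0,2,23,10,11,10,2,14)
  step pc=4: ori   r6, r6, 14  regs=(0,2,23,10,11,10,14,14)
  step pc=5: or   r1, r6, r2  regs=(0,31,23,10,11,10,14,14)
  step pc=6: nor  r7, r3, r7  regs=(0,31,23,10,11,10,14,65521)
  step pc=7: or   r6, r5, r6  regs=(0,31,23,10,11,10,14,65521)
  step pc=8: bne  r6, r0, L11  cond=T  regs=(0,31,23,10,11,10,14,65521)
  step pc=9: addi  r6, r4, 0  regs=(0,31,23,10,11,10,11,65521)
  step pc=11: add  r5, r3, r2  regs=(0,31,23,10,11,33,11,65521)
  step pc=12: slti  r5, r0, 12  regs=(0,31,23,10,11,1,11,65521)
  step pc=13: nor  r2, r4, r6  regs=(0,31,65524,10,11,1,11,65521)

65524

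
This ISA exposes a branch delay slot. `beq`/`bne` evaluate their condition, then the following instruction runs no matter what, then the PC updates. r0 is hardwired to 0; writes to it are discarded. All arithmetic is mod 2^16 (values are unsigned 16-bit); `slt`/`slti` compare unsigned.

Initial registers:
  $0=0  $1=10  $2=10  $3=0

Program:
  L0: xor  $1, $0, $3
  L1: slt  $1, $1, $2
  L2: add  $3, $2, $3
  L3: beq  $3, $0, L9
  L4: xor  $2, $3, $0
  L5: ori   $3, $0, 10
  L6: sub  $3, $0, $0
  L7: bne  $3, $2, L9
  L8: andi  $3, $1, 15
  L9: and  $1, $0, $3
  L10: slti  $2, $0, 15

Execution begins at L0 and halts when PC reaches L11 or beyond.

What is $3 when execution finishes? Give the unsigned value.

1

PC=0  xor  $1, $0, $3        | $0=0 $1=0 $2=10 $3=0
PC=1  slt  $1, $1, $2        | $0=0 $1=1 $2=10 $3=0
PC=2  add  $3, $2, $3        | $0=0 $1=1 $2=10 $3=10
PC=3  beq  $3, $0, L9        | $0=0 $1=1 $2=10 $3=10  [not taken]
PC=4  xor  $2, $3, $0        | $0=0 $1=1 $2=10 $3=10
PC=5  ori   $3, $0, 10       | $0=0 $1=1 $2=10 $3=10
PC=6  sub  $3, $0, $0        | $0=0 $1=1 $2=10 $3=0
PC=7  bne  $3, $2, L9        | $0=0 $1=1 $2=10 $3=0  [TAKEN]
PC=8  andi  $3, $1, 15       | $0=0 $1=1 $2=10 $3=1
PC=9  and  $1, $0, $3        | $0=0 $1=0 $2=10 $3=1
PC=10 slti  $2, $0, 15       | $0=0 $1=0 $2=1 $3=1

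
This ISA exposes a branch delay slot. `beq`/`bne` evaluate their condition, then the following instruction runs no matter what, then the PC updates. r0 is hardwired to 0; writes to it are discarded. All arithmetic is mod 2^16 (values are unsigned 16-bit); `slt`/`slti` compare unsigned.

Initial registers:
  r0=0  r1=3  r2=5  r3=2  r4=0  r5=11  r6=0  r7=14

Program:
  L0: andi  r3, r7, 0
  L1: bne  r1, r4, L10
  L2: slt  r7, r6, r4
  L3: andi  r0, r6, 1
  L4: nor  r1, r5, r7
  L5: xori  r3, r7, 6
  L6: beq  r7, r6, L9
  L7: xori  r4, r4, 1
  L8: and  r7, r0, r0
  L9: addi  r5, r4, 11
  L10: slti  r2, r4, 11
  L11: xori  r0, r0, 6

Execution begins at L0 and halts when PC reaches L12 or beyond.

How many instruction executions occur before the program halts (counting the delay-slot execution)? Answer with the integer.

#0 andi  r3, r7, 0 ; 0/3/5/0/0/11/0/14
#1 bne  r1, r4, L10 ; 0/3/5/0/0/11/0/14 ; →target
#2 slt  r7, r6, r4 ; 0/3/5/0/0/11/0/0
#10 slti  r2, r4, 11 ; 0/3/1/0/0/11/0/0
#11 xori  r0, r0, 6 ; 0/3/1/0/0/11/0/0

5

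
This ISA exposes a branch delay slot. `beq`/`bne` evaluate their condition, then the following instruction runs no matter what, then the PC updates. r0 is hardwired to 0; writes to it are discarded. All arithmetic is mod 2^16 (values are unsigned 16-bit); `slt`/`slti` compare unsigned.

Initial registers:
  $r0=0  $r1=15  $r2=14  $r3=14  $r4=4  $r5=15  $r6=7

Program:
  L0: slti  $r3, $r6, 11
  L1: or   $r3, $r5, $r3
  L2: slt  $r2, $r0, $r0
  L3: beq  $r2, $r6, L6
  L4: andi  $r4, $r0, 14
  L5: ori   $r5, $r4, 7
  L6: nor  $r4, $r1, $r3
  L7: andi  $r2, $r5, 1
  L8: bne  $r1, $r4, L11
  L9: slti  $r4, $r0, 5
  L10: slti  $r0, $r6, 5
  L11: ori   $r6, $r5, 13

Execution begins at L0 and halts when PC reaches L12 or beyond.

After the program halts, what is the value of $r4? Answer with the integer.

#0 slti  $r3, $r6, 11 ; 0/15/14/1/4/15/7
#1 or   $r3, $r5, $r3 ; 0/15/14/15/4/15/7
#2 slt  $r2, $r0, $r0 ; 0/15/0/15/4/15/7
#3 beq  $r2, $r6, L6 ; 0/15/0/15/4/15/7 ; →fallthru
#4 andi  $r4, $r0, 14 ; 0/15/0/15/0/15/7
#5 ori   $r5, $r4, 7 ; 0/15/0/15/0/7/7
#6 nor  $r4, $r1, $r3 ; 0/15/0/15/65520/7/7
#7 andi  $r2, $r5, 1 ; 0/15/1/15/65520/7/7
#8 bne  $r1, $r4, L11 ; 0/15/1/15/65520/7/7 ; →target
#9 slti  $r4, $r0, 5 ; 0/15/1/15/1/7/7
#11 ori   $r6, $r5, 13 ; 0/15/1/15/1/7/15

1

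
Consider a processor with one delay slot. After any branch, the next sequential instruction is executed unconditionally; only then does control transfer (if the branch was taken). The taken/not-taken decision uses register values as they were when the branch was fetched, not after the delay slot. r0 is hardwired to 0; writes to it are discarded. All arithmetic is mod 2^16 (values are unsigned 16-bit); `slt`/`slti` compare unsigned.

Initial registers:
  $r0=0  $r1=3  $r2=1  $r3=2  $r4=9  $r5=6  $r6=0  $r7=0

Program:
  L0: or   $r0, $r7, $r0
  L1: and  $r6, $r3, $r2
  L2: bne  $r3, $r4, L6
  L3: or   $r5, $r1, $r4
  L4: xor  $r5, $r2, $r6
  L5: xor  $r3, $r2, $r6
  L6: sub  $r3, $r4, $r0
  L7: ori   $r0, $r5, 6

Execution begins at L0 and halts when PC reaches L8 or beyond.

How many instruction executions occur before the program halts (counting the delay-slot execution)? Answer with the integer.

#0 or   $r0, $r7, $r0 ; 0/3/1/2/9/6/0/0
#1 and  $r6, $r3, $r2 ; 0/3/1/2/9/6/0/0
#2 bne  $r3, $r4, L6 ; 0/3/1/2/9/6/0/0 ; →target
#3 or   $r5, $r1, $r4 ; 0/3/1/2/9/11/0/0
#6 sub  $r3, $r4, $r0 ; 0/3/1/9/9/11/0/0
#7 ori   $r0, $r5, 6 ; 0/3/1/9/9/11/0/0

6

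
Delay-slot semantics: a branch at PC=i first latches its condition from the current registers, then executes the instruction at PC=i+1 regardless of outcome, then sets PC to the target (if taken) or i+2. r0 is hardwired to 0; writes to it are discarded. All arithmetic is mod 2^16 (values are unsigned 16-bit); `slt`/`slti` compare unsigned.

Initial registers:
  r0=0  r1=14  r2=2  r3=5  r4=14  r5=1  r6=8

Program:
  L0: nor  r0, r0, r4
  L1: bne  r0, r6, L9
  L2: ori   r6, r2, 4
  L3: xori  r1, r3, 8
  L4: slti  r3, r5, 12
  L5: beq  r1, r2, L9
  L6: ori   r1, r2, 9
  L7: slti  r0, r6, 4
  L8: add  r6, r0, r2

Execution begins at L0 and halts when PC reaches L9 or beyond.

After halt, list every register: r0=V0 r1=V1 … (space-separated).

r0=0 r1=14 r2=2 r3=5 r4=14 r5=1 r6=6

  step pc=0: nor  r0, r0, r4  regs=(0,14,2,5,14,1,8)
  step pc=1: bne  r0, r6, L9  cond=T  regs=(0,14,2,5,14,1,8)
  step pc=2: ori   r6, r2, 4  regs=(0,14,2,5,14,1,6)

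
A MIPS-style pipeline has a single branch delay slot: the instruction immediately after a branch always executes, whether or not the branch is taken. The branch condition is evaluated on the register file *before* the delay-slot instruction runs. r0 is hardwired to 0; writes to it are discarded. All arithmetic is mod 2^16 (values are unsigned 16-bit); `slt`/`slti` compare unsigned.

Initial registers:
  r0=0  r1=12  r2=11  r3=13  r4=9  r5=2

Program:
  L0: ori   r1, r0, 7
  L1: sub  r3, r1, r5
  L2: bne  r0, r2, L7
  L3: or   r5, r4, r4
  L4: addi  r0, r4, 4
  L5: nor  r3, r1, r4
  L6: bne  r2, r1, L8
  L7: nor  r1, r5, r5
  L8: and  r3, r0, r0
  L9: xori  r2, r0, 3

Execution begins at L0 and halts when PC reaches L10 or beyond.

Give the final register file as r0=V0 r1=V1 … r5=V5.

r0=0 r1=65526 r2=3 r3=0 r4=9 r5=9

#0 ori   r1, r0, 7 ; 0/7/11/13/9/2
#1 sub  r3, r1, r5 ; 0/7/11/5/9/2
#2 bne  r0, r2, L7 ; 0/7/11/5/9/2 ; →target
#3 or   r5, r4, r4 ; 0/7/11/5/9/9
#7 nor  r1, r5, r5 ; 0/65526/11/5/9/9
#8 and  r3, r0, r0 ; 0/65526/11/0/9/9
#9 xori  r2, r0, 3 ; 0/65526/3/0/9/9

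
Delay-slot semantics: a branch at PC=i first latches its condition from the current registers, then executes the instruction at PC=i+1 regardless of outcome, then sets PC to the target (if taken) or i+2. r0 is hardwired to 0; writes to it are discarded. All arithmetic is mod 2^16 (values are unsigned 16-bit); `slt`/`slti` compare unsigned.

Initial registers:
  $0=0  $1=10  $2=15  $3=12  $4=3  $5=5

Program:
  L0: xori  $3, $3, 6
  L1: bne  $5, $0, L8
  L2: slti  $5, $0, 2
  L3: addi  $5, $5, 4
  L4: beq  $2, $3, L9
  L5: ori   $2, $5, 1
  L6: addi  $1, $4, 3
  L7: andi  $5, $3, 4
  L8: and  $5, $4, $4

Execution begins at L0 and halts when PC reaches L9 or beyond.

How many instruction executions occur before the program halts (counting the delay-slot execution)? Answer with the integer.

[0] xori  $3, $3, 6  →  {$0:0, $1:10, $2:15, $3:10, $4:3, $5:5}
[1] bne  $5, $0, L8  →  {$0:0, $1:10, $2:15, $3:10, $4:3, $5:5}  ⟨branch taken⟩
[2] slti  $5, $0, 2  →  {$0:0, $1:10, $2:15, $3:10, $4:3, $5:1}
[8] and  $5, $4, $4  →  {$0:0, $1:10, $2:15, $3:10, $4:3, $5:3}

4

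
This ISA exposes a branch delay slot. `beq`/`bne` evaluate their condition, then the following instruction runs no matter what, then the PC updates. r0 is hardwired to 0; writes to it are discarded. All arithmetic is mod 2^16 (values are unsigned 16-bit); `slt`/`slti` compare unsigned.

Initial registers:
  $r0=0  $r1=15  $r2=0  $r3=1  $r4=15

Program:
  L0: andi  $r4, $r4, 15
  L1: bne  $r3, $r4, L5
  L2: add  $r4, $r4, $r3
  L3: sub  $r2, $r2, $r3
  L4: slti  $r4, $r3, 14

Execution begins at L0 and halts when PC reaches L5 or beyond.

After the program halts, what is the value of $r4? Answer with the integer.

  step pc=0: andi  $r4, $r4, 15  regs=(0,15,0,1,15)
  step pc=1: bne  $r3, $r4, L5  cond=T  regs=(0,15,0,1,15)
  step pc=2: add  $r4, $r4, $r3  regs=(0,15,0,1,16)

16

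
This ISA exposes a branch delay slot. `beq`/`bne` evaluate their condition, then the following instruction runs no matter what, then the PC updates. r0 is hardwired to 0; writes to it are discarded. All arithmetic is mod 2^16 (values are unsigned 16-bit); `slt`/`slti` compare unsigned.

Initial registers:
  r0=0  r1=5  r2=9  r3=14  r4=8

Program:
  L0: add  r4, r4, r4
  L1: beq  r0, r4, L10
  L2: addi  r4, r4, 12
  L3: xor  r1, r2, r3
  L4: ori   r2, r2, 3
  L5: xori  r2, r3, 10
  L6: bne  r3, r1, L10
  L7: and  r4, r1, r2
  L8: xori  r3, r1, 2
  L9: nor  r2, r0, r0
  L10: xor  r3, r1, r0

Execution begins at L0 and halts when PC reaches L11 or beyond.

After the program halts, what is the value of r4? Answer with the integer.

4

  step pc=0: add  r4, r4, r4  regs=(0,5,9,14,16)
  step pc=1: beq  r0, r4, L10  cond=F  regs=(0,5,9,14,16)
  step pc=2: addi  r4, r4, 12  regs=(0,5,9,14,28)
  step pc=3: xor  r1, r2, r3  regs=(0,7,9,14,28)
  step pc=4: ori   r2, r2, 3  regs=(0,7,11,14,28)
  step pc=5: xori  r2, r3, 10  regs=(0,7,4,14,28)
  step pc=6: bne  r3, r1, L10  cond=T  regs=(0,7,4,14,28)
  step pc=7: and  r4, r1, r2  regs=(0,7,4,14,4)
  step pc=10: xor  r3, r1, r0  regs=(0,7,4,7,4)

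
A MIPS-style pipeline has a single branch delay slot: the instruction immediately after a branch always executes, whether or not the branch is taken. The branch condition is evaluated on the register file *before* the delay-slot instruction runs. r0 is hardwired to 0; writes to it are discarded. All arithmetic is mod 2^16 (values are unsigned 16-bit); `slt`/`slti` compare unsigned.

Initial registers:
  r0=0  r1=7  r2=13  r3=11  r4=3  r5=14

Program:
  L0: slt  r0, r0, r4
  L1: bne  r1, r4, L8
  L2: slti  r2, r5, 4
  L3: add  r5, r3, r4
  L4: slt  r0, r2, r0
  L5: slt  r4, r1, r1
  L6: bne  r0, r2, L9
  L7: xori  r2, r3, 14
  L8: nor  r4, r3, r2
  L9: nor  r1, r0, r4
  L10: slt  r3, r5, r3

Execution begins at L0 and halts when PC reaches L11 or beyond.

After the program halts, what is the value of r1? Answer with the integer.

[0] slt  r0, r0, r4  →  {r0:0, r1:7, r2:13, r3:11, r4:3, r5:14}
[1] bne  r1, r4, L8  →  {r0:0, r1:7, r2:13, r3:11, r4:3, r5:14}  ⟨branch taken⟩
[2] slti  r2, r5, 4  →  {r0:0, r1:7, r2:0, r3:11, r4:3, r5:14}
[8] nor  r4, r3, r2  →  {r0:0, r1:7, r2:0, r3:11, r4:65524, r5:14}
[9] nor  r1, r0, r4  →  {r0:0, r1:11, r2:0, r3:11, r4:65524, r5:14}
[10] slt  r3, r5, r3  →  {r0:0, r1:11, r2:0, r3:0, r4:65524, r5:14}

11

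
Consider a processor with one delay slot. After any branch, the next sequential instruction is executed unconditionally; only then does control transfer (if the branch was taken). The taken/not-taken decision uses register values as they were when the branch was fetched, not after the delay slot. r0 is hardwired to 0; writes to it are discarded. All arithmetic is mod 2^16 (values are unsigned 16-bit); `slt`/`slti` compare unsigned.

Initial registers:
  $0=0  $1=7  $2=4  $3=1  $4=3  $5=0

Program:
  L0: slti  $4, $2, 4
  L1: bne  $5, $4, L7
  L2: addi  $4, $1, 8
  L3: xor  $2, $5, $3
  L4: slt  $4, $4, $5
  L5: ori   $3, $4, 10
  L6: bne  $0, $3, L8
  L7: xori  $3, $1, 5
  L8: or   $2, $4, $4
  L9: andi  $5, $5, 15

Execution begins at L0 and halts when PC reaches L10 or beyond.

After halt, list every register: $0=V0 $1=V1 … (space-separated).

  step pc=0: slti  $4, $2, 4  regs=(0,7,4,1,0,0)
  step pc=1: bne  $5, $4, L7  cond=F  regs=(0,7,4,1,0,0)
  step pc=2: addi  $4, $1, 8  regs=(0,7,4,1,15,0)
  step pc=3: xor  $2, $5, $3  regs=(0,7,1,1,15,0)
  step pc=4: slt  $4, $4, $5  regs=(0,7,1,1,0,0)
  step pc=5: ori   $3, $4, 10  regs=(0,7,1,10,0,0)
  step pc=6: bne  $0, $3, L8  cond=T  regs=(0,7,1,10,0,0)
  step pc=7: xori  $3, $1, 5  regs=(0,7,1,2,0,0)
  step pc=8: or   $2, $4, $4  regs=(0,7,0,2,0,0)
  step pc=9: andi  $5, $5, 15  regs=(0,7,0,2,0,0)

$0=0 $1=7 $2=0 $3=2 $4=0 $5=0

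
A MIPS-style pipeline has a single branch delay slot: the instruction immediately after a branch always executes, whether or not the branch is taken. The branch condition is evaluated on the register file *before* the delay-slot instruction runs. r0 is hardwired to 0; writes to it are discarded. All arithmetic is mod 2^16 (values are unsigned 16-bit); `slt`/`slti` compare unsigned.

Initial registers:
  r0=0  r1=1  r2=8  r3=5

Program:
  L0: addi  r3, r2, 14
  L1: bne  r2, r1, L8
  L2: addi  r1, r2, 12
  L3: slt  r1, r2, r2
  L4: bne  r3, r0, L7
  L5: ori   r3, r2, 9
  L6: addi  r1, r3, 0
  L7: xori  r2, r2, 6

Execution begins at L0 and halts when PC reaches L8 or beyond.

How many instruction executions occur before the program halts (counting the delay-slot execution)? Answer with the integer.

[0] addi  r3, r2, 14  →  {r0:0, r1:1, r2:8, r3:22}
[1] bne  r2, r1, L8  →  {r0:0, r1:1, r2:8, r3:22}  ⟨branch taken⟩
[2] addi  r1, r2, 12  →  {r0:0, r1:20, r2:8, r3:22}

3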